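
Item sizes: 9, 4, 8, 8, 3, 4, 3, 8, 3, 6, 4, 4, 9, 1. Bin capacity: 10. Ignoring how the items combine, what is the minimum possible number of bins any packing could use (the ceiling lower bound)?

8

Total size = 9 + 4 + 8 + 8 + 3 + 4 + 3 + 8 + 3 + 6 + 4 + 4 + 9 + 1 = 74.
⌈74 / 10⌉ = 8.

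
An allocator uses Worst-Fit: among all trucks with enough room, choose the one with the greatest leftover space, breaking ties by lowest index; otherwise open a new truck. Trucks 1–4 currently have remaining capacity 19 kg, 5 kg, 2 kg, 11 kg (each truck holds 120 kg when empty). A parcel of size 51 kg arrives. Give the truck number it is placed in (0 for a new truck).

No truck has ≥ 51 kg free, so a new truck is opened.

0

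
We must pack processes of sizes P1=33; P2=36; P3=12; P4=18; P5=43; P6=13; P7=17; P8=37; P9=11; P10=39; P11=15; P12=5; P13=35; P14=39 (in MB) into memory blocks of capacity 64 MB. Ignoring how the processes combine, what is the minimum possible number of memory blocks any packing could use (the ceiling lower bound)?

6

Total size = 33 + 36 + 12 + 18 + 43 + 13 + 17 + 37 + 11 + 39 + 15 + 5 + 35 + 39 = 353 MB.
⌈353 / 64⌉ = 6.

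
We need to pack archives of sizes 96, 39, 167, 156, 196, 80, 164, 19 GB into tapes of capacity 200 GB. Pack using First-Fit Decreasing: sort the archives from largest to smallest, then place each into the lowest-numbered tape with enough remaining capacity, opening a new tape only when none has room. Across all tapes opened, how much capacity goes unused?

Sorted descending: 196, 167, 164, 156, 96, 80, 39, 19.
196 GB → tape 1 (remaining 4 GB)
167 GB → tape 2 (remaining 33 GB)
164 GB → tape 3 (remaining 36 GB)
156 GB → tape 4 (remaining 44 GB)
96 GB → tape 5 (remaining 104 GB)
80 GB → tape 5 (remaining 24 GB)
39 GB → tape 4 (remaining 5 GB)
19 GB → tape 2 (remaining 14 GB)
5 tapes × 200 GB = 1000 GB; used 917 GB; unused 83 GB.

83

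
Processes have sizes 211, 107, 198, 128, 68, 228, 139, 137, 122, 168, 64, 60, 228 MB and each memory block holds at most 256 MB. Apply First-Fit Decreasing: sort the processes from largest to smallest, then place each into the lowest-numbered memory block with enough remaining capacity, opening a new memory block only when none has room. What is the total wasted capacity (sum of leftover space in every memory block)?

Sorted descending: 228, 228, 211, 198, 168, 139, 137, 128, 122, 107, 68, 64, 60.
memory block 1: place 228 MB, 28 MB left
memory block 2: place 228 MB, 28 MB left
memory block 3: place 211 MB, 45 MB left
memory block 4: place 198 MB, 58 MB left
memory block 5: place 168 MB, 88 MB left
memory block 6: place 139 MB, 117 MB left
memory block 7: place 137 MB, 119 MB left
memory block 8: place 128 MB, 128 MB left
memory block 8: place 122 MB, 6 MB left
memory block 6: place 107 MB, 10 MB left
memory block 5: place 68 MB, 20 MB left
memory block 7: place 64 MB, 55 MB left
memory block 9: place 60 MB, 196 MB left
9 memory blocks × 256 MB = 2304 MB; used 1858 MB; unused 446 MB.

446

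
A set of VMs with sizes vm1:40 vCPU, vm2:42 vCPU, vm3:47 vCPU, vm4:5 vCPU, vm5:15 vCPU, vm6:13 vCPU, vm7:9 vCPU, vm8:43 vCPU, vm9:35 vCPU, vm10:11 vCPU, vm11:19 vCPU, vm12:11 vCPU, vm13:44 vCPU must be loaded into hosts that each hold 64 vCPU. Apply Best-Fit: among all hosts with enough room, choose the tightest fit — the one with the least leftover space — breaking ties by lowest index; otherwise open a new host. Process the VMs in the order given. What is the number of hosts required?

6 hosts

vm1 (40 vCPU) → host 1 (remaining 24 vCPU)
vm2 (42 vCPU) → host 2 (remaining 22 vCPU)
vm3 (47 vCPU) → host 3 (remaining 17 vCPU)
vm4 (5 vCPU) → host 3 (remaining 12 vCPU)
vm5 (15 vCPU) → host 2 (remaining 7 vCPU)
vm6 (13 vCPU) → host 1 (remaining 11 vCPU)
vm7 (9 vCPU) → host 1 (remaining 2 vCPU)
vm8 (43 vCPU) → host 4 (remaining 21 vCPU)
vm9 (35 vCPU) → host 5 (remaining 29 vCPU)
vm10 (11 vCPU) → host 3 (remaining 1 vCPU)
vm11 (19 vCPU) → host 4 (remaining 2 vCPU)
vm12 (11 vCPU) → host 5 (remaining 18 vCPU)
vm13 (44 vCPU) → host 6 (remaining 20 vCPU)
Final hosts: [40,13,9] [42,15] [47,5,11] [43,19] [35,11] [44].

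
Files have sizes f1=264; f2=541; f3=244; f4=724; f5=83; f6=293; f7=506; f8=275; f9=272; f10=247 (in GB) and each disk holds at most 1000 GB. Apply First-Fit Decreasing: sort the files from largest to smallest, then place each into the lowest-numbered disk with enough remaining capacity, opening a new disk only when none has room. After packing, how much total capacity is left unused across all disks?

551

Sorted descending: 724, 541, 506, 293, 275, 272, 264, 247, 244, 83.
disk 1: place 724 GB, 276 GB left
disk 2: place 541 GB, 459 GB left
disk 3: place 506 GB, 494 GB left
disk 2: place 293 GB, 166 GB left
disk 1: place 275 GB, 1 GB left
disk 3: place 272 GB, 222 GB left
disk 4: place 264 GB, 736 GB left
disk 4: place 247 GB, 489 GB left
disk 4: place 244 GB, 245 GB left
disk 2: place 83 GB, 83 GB left
4 disks × 1000 GB = 4000 GB; used 3449 GB; unused 551 GB.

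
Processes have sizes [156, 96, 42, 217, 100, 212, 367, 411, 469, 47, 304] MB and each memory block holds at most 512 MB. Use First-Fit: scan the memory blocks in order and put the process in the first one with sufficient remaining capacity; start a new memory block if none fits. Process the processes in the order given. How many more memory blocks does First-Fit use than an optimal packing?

1

First-Fit: [156,96,42,217] [100,212,47] [367] [411] [469] [304] → 6 memory blocks.
Total size 2421 MB; any packing needs at least ⌈2421/512⌉ = 5 memory blocks.
An optimal packing achieves that bound: [469,42] [411,100] [367,96,47] [304,156] [217,212] → 5 memory blocks.
Excess: 6 − 5 = 1.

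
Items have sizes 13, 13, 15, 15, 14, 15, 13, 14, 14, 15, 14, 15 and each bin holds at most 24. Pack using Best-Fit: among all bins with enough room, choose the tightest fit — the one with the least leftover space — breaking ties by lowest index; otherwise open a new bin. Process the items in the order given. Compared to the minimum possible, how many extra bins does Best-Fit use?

0

Best-Fit: [13] [13] [15] [15] [14] [15] [13] [14] [14] [15] [14] [15] → 12 bins.
12 items exceed 12 (half the capacity), and no two of those can share a bin, so at least 12 bins are needed.
So 12 is already optimal.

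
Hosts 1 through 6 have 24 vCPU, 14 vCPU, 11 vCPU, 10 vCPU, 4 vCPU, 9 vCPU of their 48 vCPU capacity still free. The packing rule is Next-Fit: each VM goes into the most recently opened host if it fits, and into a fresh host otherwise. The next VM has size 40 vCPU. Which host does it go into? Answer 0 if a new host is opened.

Next-Fit only looks at host 6, which has 9 vCPU free.
40 vCPU does not fit, so a new host is opened.

0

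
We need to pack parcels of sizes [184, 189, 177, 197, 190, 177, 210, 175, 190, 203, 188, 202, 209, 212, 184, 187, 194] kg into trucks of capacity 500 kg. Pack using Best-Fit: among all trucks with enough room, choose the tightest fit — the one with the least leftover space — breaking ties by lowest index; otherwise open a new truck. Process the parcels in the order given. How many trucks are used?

184 kg → truck 1 (remaining 316 kg)
189 kg → truck 1 (remaining 127 kg)
177 kg → truck 2 (remaining 323 kg)
197 kg → truck 2 (remaining 126 kg)
190 kg → truck 3 (remaining 310 kg)
177 kg → truck 3 (remaining 133 kg)
210 kg → truck 4 (remaining 290 kg)
175 kg → truck 4 (remaining 115 kg)
190 kg → truck 5 (remaining 310 kg)
203 kg → truck 5 (remaining 107 kg)
188 kg → truck 6 (remaining 312 kg)
202 kg → truck 6 (remaining 110 kg)
209 kg → truck 7 (remaining 291 kg)
212 kg → truck 7 (remaining 79 kg)
184 kg → truck 8 (remaining 316 kg)
187 kg → truck 8 (remaining 129 kg)
194 kg → truck 9 (remaining 306 kg)

9 trucks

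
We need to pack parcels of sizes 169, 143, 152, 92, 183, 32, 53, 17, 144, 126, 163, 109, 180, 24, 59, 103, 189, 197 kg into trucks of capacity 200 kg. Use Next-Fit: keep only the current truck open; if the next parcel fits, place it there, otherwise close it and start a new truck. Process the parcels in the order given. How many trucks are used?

14

169 kg → truck 1 (remaining 31 kg)
143 kg → truck 2 (remaining 57 kg)
152 kg → truck 3 (remaining 48 kg)
92 kg → truck 4 (remaining 108 kg)
183 kg → truck 5 (remaining 17 kg)
32 kg → truck 6 (remaining 168 kg)
53 kg → truck 6 (remaining 115 kg)
17 kg → truck 6 (remaining 98 kg)
144 kg → truck 7 (remaining 56 kg)
126 kg → truck 8 (remaining 74 kg)
163 kg → truck 9 (remaining 37 kg)
109 kg → truck 10 (remaining 91 kg)
180 kg → truck 11 (remaining 20 kg)
24 kg → truck 12 (remaining 176 kg)
59 kg → truck 12 (remaining 117 kg)
103 kg → truck 12 (remaining 14 kg)
189 kg → truck 13 (remaining 11 kg)
197 kg → truck 14 (remaining 3 kg)
Final trucks: [169] [143] [152] [92] [183] [32,53,17] [144] [126] [163] [109] [180] [24,59,103] [189] [197].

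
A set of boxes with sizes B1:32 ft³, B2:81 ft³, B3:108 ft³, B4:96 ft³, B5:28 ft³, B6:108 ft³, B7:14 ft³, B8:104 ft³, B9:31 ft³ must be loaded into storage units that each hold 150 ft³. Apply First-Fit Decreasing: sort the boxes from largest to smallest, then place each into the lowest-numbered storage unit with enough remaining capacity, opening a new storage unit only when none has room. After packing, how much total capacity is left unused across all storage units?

Sorted descending: 108, 108, 104, 96, 81, 32, 31, 28, 14.
Put 108 ft³ in storage unit 1; 42 ft³ remain.
Put 108 ft³ in storage unit 2; 42 ft³ remain.
Put 104 ft³ in storage unit 3; 46 ft³ remain.
Put 96 ft³ in storage unit 4; 54 ft³ remain.
Put 81 ft³ in storage unit 5; 69 ft³ remain.
Put 32 ft³ in storage unit 1; 10 ft³ remain.
Put 31 ft³ in storage unit 2; 11 ft³ remain.
Put 28 ft³ in storage unit 3; 18 ft³ remain.
Put 14 ft³ in storage unit 3; 4 ft³ remain.
5 storage units × 150 ft³ = 750 ft³; used 602 ft³; unused 148 ft³.

148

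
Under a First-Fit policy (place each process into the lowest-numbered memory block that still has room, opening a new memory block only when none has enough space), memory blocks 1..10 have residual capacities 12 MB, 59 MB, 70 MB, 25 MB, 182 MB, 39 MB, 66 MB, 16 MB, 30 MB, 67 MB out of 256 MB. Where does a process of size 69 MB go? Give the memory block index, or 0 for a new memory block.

3

Memory blocks with room: memory block 3 (70 MB), memory block 5 (182 MB).
The first with room is memory block 3.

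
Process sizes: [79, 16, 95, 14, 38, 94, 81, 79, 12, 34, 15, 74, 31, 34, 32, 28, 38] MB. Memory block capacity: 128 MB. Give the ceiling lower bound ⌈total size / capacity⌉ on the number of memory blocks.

Total size = 79 + 16 + 95 + 14 + 38 + 94 + 81 + 79 + 12 + 34 + 15 + 74 + 31 + 34 + 32 + 28 + 38 = 794 MB.
⌈794 / 128⌉ = 7.

7 memory blocks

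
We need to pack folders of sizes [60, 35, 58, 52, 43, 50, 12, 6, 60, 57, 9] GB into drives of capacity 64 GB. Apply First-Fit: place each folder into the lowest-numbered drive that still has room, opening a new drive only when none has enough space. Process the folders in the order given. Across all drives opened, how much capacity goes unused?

70

60 GB → drive 1 (remaining 4 GB)
35 GB → drive 2 (remaining 29 GB)
58 GB → drive 3 (remaining 6 GB)
52 GB → drive 4 (remaining 12 GB)
43 GB → drive 5 (remaining 21 GB)
50 GB → drive 6 (remaining 14 GB)
12 GB → drive 2 (remaining 17 GB)
6 GB → drive 2 (remaining 11 GB)
60 GB → drive 7 (remaining 4 GB)
57 GB → drive 8 (remaining 7 GB)
9 GB → drive 2 (remaining 2 GB)
8 drives × 64 GB = 512 GB; used 442 GB; unused 70 GB.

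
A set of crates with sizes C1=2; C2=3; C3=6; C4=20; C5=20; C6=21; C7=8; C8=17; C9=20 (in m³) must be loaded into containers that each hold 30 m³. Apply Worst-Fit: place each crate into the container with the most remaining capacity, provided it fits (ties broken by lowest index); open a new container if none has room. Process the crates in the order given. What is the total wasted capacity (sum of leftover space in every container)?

container 1: place C1 (2 m³), 28 m³ left
container 1: place C2 (3 m³), 25 m³ left
container 1: place C3 (6 m³), 19 m³ left
container 2: place C4 (20 m³), 10 m³ left
container 3: place C5 (20 m³), 10 m³ left
container 4: place C6 (21 m³), 9 m³ left
container 1: place C7 (8 m³), 11 m³ left
container 5: place C8 (17 m³), 13 m³ left
container 6: place C9 (20 m³), 10 m³ left
6 containers × 30 m³ = 180 m³; used 117 m³; unused 63 m³.

63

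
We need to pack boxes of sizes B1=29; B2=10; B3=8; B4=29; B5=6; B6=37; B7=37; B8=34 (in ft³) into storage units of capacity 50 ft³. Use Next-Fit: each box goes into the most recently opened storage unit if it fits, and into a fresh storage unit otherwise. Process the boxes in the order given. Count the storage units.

B1 (29 ft³) → storage unit 1 (remaining 21 ft³)
B2 (10 ft³) → storage unit 1 (remaining 11 ft³)
B3 (8 ft³) → storage unit 1 (remaining 3 ft³)
B4 (29 ft³) → storage unit 2 (remaining 21 ft³)
B5 (6 ft³) → storage unit 2 (remaining 15 ft³)
B6 (37 ft³) → storage unit 3 (remaining 13 ft³)
B7 (37 ft³) → storage unit 4 (remaining 13 ft³)
B8 (34 ft³) → storage unit 5 (remaining 16 ft³)

5 storage units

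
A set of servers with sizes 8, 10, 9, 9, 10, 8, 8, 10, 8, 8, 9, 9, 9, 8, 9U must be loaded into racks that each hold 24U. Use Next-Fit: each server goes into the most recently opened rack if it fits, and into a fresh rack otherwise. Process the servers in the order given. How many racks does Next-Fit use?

8

8U → rack 1 (remaining 16U)
10U → rack 1 (remaining 6U)
9U → rack 2 (remaining 15U)
9U → rack 2 (remaining 6U)
10U → rack 3 (remaining 14U)
8U → rack 3 (remaining 6U)
8U → rack 4 (remaining 16U)
10U → rack 4 (remaining 6U)
8U → rack 5 (remaining 16U)
8U → rack 5 (remaining 8U)
9U → rack 6 (remaining 15U)
9U → rack 6 (remaining 6U)
9U → rack 7 (remaining 15U)
8U → rack 7 (remaining 7U)
9U → rack 8 (remaining 15U)
Final racks: [8,10] [9,9] [10,8] [8,10] [8,8] [9,9] [9,8] [9].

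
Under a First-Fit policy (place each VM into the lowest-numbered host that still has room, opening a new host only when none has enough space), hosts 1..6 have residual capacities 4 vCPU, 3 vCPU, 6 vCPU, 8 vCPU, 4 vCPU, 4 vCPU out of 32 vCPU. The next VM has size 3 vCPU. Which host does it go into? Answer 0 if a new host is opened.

1

Hosts with room: host 1 (4 vCPU), host 2 (3 vCPU), host 3 (6 vCPU), host 4 (8 vCPU), host 5 (4 vCPU), host 6 (4 vCPU).
The first with room is host 1.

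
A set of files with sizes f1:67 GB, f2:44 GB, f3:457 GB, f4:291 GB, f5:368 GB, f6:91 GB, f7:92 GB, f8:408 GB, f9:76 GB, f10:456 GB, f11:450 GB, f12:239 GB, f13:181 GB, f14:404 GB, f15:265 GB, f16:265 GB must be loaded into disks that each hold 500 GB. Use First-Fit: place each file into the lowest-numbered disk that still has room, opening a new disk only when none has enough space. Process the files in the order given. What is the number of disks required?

disk 1: place f1 (67 GB), 433 GB left
disk 1: place f2 (44 GB), 389 GB left
disk 2: place f3 (457 GB), 43 GB left
disk 1: place f4 (291 GB), 98 GB left
disk 3: place f5 (368 GB), 132 GB left
disk 1: place f6 (91 GB), 7 GB left
disk 3: place f7 (92 GB), 40 GB left
disk 4: place f8 (408 GB), 92 GB left
disk 4: place f9 (76 GB), 16 GB left
disk 5: place f10 (456 GB), 44 GB left
disk 6: place f11 (450 GB), 50 GB left
disk 7: place f12 (239 GB), 261 GB left
disk 7: place f13 (181 GB), 80 GB left
disk 8: place f14 (404 GB), 96 GB left
disk 9: place f15 (265 GB), 235 GB left
disk 10: place f16 (265 GB), 235 GB left

10 disks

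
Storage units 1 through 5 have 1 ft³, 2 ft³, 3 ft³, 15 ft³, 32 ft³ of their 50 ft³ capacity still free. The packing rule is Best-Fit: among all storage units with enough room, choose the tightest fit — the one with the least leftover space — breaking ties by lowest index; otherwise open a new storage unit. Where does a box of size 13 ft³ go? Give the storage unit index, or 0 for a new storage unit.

4

Storage units with room: storage unit 4 (15 ft³), storage unit 5 (32 ft³).
Tightest fit is storage unit 4 with 15 ft³ free.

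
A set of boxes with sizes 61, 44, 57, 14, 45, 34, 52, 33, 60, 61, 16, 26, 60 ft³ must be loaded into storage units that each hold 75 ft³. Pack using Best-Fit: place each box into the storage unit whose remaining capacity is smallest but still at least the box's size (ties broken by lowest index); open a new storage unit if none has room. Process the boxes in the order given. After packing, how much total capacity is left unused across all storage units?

112

Put 61 ft³ in storage unit 1; 14 ft³ remain.
Put 44 ft³ in storage unit 2; 31 ft³ remain.
Put 57 ft³ in storage unit 3; 18 ft³ remain.
Put 14 ft³ in storage unit 1; 0 ft³ remain.
Put 45 ft³ in storage unit 4; 30 ft³ remain.
Put 34 ft³ in storage unit 5; 41 ft³ remain.
Put 52 ft³ in storage unit 6; 23 ft³ remain.
Put 33 ft³ in storage unit 5; 8 ft³ remain.
Put 60 ft³ in storage unit 7; 15 ft³ remain.
Put 61 ft³ in storage unit 8; 14 ft³ remain.
Put 16 ft³ in storage unit 3; 2 ft³ remain.
Put 26 ft³ in storage unit 4; 4 ft³ remain.
Put 60 ft³ in storage unit 9; 15 ft³ remain.
9 storage units × 75 ft³ = 675 ft³; used 563 ft³; unused 112 ft³.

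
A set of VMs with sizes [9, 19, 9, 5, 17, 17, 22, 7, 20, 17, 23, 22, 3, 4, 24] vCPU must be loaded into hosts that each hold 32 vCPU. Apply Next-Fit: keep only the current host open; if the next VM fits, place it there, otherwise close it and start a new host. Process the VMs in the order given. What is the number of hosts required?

9

Put 9 vCPU in host 1; 23 vCPU remain.
Put 19 vCPU in host 1; 4 vCPU remain.
Put 9 vCPU in host 2; 23 vCPU remain.
Put 5 vCPU in host 2; 18 vCPU remain.
Put 17 vCPU in host 2; 1 vCPU remain.
Put 17 vCPU in host 3; 15 vCPU remain.
Put 22 vCPU in host 4; 10 vCPU remain.
Put 7 vCPU in host 4; 3 vCPU remain.
Put 20 vCPU in host 5; 12 vCPU remain.
Put 17 vCPU in host 6; 15 vCPU remain.
Put 23 vCPU in host 7; 9 vCPU remain.
Put 22 vCPU in host 8; 10 vCPU remain.
Put 3 vCPU in host 8; 7 vCPU remain.
Put 4 vCPU in host 8; 3 vCPU remain.
Put 24 vCPU in host 9; 8 vCPU remain.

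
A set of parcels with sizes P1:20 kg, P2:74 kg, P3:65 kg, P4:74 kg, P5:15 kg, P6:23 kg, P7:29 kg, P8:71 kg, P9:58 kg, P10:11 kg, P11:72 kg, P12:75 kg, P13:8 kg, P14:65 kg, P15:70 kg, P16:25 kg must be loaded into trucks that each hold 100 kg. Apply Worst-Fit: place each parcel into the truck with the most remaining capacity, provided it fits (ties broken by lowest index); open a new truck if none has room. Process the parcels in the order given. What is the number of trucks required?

9 trucks

truck 1: place P1 (20 kg), 80 kg left
truck 1: place P2 (74 kg), 6 kg left
truck 2: place P3 (65 kg), 35 kg left
truck 3: place P4 (74 kg), 26 kg left
truck 2: place P5 (15 kg), 20 kg left
truck 3: place P6 (23 kg), 3 kg left
truck 4: place P7 (29 kg), 71 kg left
truck 4: place P8 (71 kg), 0 kg left
truck 5: place P9 (58 kg), 42 kg left
truck 5: place P10 (11 kg), 31 kg left
truck 6: place P11 (72 kg), 28 kg left
truck 7: place P12 (75 kg), 25 kg left
truck 5: place P13 (8 kg), 23 kg left
truck 8: place P14 (65 kg), 35 kg left
truck 9: place P15 (70 kg), 30 kg left
truck 8: place P16 (25 kg), 10 kg left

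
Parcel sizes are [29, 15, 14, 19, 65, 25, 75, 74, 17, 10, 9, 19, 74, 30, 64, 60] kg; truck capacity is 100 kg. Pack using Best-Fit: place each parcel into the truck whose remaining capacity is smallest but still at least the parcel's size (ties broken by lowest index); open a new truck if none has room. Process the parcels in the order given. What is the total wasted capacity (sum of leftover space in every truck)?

101

Put 29 kg in truck 1; 71 kg remain.
Put 15 kg in truck 1; 56 kg remain.
Put 14 kg in truck 1; 42 kg remain.
Put 19 kg in truck 1; 23 kg remain.
Put 65 kg in truck 2; 35 kg remain.
Put 25 kg in truck 2; 10 kg remain.
Put 75 kg in truck 3; 25 kg remain.
Put 74 kg in truck 4; 26 kg remain.
Put 17 kg in truck 1; 6 kg remain.
Put 10 kg in truck 2; 0 kg remain.
Put 9 kg in truck 3; 16 kg remain.
Put 19 kg in truck 4; 7 kg remain.
Put 74 kg in truck 5; 26 kg remain.
Put 30 kg in truck 6; 70 kg remain.
Put 64 kg in truck 6; 6 kg remain.
Put 60 kg in truck 7; 40 kg remain.
7 trucks × 100 kg = 700 kg; used 599 kg; unused 101 kg.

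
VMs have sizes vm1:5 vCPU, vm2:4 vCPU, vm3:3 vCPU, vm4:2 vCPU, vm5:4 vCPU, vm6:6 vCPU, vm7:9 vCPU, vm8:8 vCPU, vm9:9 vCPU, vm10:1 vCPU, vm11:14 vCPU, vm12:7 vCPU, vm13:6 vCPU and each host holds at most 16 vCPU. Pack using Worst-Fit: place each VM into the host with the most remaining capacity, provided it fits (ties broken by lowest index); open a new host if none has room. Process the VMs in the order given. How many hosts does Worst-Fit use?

6

host 1: place vm1 (5 vCPU), 11 vCPU left
host 1: place vm2 (4 vCPU), 7 vCPU left
host 1: place vm3 (3 vCPU), 4 vCPU left
host 1: place vm4 (2 vCPU), 2 vCPU left
host 2: place vm5 (4 vCPU), 12 vCPU left
host 2: place vm6 (6 vCPU), 6 vCPU left
host 3: place vm7 (9 vCPU), 7 vCPU left
host 4: place vm8 (8 vCPU), 8 vCPU left
host 5: place vm9 (9 vCPU), 7 vCPU left
host 4: place vm10 (1 vCPU), 7 vCPU left
host 6: place vm11 (14 vCPU), 2 vCPU left
host 3: place vm12 (7 vCPU), 0 vCPU left
host 4: place vm13 (6 vCPU), 1 vCPU left
Final hosts: [5,4,3,2] [4,6] [9,7] [8,1,6] [9] [14].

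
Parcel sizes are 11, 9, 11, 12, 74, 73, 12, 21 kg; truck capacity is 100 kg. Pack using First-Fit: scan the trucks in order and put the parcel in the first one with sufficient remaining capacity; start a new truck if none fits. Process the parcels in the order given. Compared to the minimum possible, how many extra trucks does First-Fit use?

0

First-Fit: [11,9,11,12,12,21] [74] [73] → 3 trucks.
Total size 223 kg; any packing needs at least ⌈223/100⌉ = 3 trucks.
So 3 is already optimal.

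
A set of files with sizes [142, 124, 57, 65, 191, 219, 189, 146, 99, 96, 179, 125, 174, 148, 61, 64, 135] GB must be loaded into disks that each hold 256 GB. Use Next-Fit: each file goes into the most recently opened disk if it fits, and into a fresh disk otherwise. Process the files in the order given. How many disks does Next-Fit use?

12 disks

disk 1: place 142 GB, 114 GB left
disk 2: place 124 GB, 132 GB left
disk 2: place 57 GB, 75 GB left
disk 2: place 65 GB, 10 GB left
disk 3: place 191 GB, 65 GB left
disk 4: place 219 GB, 37 GB left
disk 5: place 189 GB, 67 GB left
disk 6: place 146 GB, 110 GB left
disk 6: place 99 GB, 11 GB left
disk 7: place 96 GB, 160 GB left
disk 8: place 179 GB, 77 GB left
disk 9: place 125 GB, 131 GB left
disk 10: place 174 GB, 82 GB left
disk 11: place 148 GB, 108 GB left
disk 11: place 61 GB, 47 GB left
disk 12: place 64 GB, 192 GB left
disk 12: place 135 GB, 57 GB left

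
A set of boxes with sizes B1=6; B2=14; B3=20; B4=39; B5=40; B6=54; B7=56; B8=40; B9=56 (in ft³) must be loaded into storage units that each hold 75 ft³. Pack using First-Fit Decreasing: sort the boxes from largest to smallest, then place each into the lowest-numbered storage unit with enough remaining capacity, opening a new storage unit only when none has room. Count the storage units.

Sorted descending: 56, 56, 54, 40, 40, 39, 20, 14, 6.
Put 56 ft³ in storage unit 1; 19 ft³ remain.
Put 56 ft³ in storage unit 2; 19 ft³ remain.
Put 54 ft³ in storage unit 3; 21 ft³ remain.
Put 40 ft³ in storage unit 4; 35 ft³ remain.
Put 40 ft³ in storage unit 5; 35 ft³ remain.
Put 39 ft³ in storage unit 6; 36 ft³ remain.
Put 20 ft³ in storage unit 3; 1 ft³ remain.
Put 14 ft³ in storage unit 1; 5 ft³ remain.
Put 6 ft³ in storage unit 2; 13 ft³ remain.

6 storage units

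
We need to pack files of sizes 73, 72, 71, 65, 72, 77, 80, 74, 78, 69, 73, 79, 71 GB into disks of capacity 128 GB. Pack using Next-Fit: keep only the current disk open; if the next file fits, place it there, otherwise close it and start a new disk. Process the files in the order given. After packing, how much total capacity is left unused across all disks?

73 GB → disk 1 (remaining 55 GB)
72 GB → disk 2 (remaining 56 GB)
71 GB → disk 3 (remaining 57 GB)
65 GB → disk 4 (remaining 63 GB)
72 GB → disk 5 (remaining 56 GB)
77 GB → disk 6 (remaining 51 GB)
80 GB → disk 7 (remaining 48 GB)
74 GB → disk 8 (remaining 54 GB)
78 GB → disk 9 (remaining 50 GB)
69 GB → disk 10 (remaining 59 GB)
73 GB → disk 11 (remaining 55 GB)
79 GB → disk 12 (remaining 49 GB)
71 GB → disk 13 (remaining 57 GB)
13 disks × 128 GB = 1664 GB; used 954 GB; unused 710 GB.

710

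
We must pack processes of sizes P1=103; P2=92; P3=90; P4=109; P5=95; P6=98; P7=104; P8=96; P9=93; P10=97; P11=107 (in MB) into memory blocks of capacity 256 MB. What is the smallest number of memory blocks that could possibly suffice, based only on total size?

Total size = 103 + 92 + 90 + 109 + 95 + 98 + 104 + 96 + 93 + 97 + 107 = 1084 MB.
⌈1084 / 256⌉ = 5.

5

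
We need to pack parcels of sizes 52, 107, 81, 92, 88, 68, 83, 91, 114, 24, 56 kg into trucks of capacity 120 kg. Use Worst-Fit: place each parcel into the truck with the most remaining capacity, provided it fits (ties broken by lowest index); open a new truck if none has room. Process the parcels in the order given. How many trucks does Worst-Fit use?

9 trucks

Put 52 kg in truck 1; 68 kg remain.
Put 107 kg in truck 2; 13 kg remain.
Put 81 kg in truck 3; 39 kg remain.
Put 92 kg in truck 4; 28 kg remain.
Put 88 kg in truck 5; 32 kg remain.
Put 68 kg in truck 1; 0 kg remain.
Put 83 kg in truck 6; 37 kg remain.
Put 91 kg in truck 7; 29 kg remain.
Put 114 kg in truck 8; 6 kg remain.
Put 24 kg in truck 3; 15 kg remain.
Put 56 kg in truck 9; 64 kg remain.
Final trucks: [52,68] [107] [81,24] [92] [88] [83] [91] [114] [56].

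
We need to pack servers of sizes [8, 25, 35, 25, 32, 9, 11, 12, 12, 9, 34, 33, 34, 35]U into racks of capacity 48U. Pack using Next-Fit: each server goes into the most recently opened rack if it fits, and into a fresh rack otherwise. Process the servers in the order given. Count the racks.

9

rack 1: place 8U, 40U left
rack 1: place 25U, 15U left
rack 2: place 35U, 13U left
rack 3: place 25U, 23U left
rack 4: place 32U, 16U left
rack 4: place 9U, 7U left
rack 5: place 11U, 37U left
rack 5: place 12U, 25U left
rack 5: place 12U, 13U left
rack 5: place 9U, 4U left
rack 6: place 34U, 14U left
rack 7: place 33U, 15U left
rack 8: place 34U, 14U left
rack 9: place 35U, 13U left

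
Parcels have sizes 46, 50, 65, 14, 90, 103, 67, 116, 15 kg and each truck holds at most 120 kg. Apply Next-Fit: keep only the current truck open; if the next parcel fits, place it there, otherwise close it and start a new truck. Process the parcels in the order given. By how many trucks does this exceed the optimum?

Next-Fit: [46,50] [65,14] [90] [103] [67] [116] [15] → 7 trucks.
Total size 566 kg; any packing needs at least ⌈566/120⌉ = 5 trucks.
An optimal packing achieves that bound: [116] [103,15] [90,14] [67,50] [65,46] → 5 trucks.
Excess: 7 − 5 = 2.

2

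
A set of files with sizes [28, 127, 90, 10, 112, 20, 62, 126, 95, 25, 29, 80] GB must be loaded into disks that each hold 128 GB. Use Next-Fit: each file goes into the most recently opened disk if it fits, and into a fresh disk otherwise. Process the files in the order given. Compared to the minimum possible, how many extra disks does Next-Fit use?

Next-Fit: [28] [127] [90,10] [112] [20,62] [126] [95,25] [29,80] → 8 disks.
Total size 804 GB; any packing needs at least ⌈804/128⌉ = 7 disks.
An optimal packing achieves that bound: [127] [126] [112,10] [95,29] [90,28] [80,25,20] [62] → 7 disks.
Excess: 8 − 7 = 1.

1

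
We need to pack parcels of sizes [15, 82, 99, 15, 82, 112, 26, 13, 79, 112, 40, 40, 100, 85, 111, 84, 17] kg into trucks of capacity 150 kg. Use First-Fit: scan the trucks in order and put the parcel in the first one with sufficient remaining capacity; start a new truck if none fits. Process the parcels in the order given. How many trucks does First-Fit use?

10 trucks

Put 15 kg in truck 1; 135 kg remain.
Put 82 kg in truck 1; 53 kg remain.
Put 99 kg in truck 2; 51 kg remain.
Put 15 kg in truck 1; 38 kg remain.
Put 82 kg in truck 3; 68 kg remain.
Put 112 kg in truck 4; 38 kg remain.
Put 26 kg in truck 1; 12 kg remain.
Put 13 kg in truck 2; 38 kg remain.
Put 79 kg in truck 5; 71 kg remain.
Put 112 kg in truck 6; 38 kg remain.
Put 40 kg in truck 3; 28 kg remain.
Put 40 kg in truck 5; 31 kg remain.
Put 100 kg in truck 7; 50 kg remain.
Put 85 kg in truck 8; 65 kg remain.
Put 111 kg in truck 9; 39 kg remain.
Put 84 kg in truck 10; 66 kg remain.
Put 17 kg in truck 2; 21 kg remain.
Final trucks: [15,82,15,26] [99,13,17] [82,40] [112] [79,40] [112] [100] [85] [111] [84].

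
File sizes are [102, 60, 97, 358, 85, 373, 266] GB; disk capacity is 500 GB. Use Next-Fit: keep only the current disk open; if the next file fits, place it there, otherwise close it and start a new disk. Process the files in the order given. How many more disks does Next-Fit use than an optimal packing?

1

Next-Fit: [102,60,97] [358,85] [373] [266] → 4 disks.
Total size 1341 GB; any packing needs at least ⌈1341/500⌉ = 3 disks.
An optimal packing achieves that bound: [373,102] [358,97] [266,85,60] → 3 disks.
Excess: 4 − 3 = 1.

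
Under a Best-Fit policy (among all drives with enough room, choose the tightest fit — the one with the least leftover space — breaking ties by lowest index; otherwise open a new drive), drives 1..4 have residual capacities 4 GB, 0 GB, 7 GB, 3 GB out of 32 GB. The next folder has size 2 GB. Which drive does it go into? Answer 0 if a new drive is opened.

Drives with room: drive 1 (4 GB), drive 3 (7 GB), drive 4 (3 GB).
Tightest fit is drive 4 with 3 GB free.

4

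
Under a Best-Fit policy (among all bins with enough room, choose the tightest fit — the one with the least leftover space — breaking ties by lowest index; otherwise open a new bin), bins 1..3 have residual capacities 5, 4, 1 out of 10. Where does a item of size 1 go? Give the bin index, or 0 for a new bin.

3

Bins with room: bin 1 (5), bin 2 (4), bin 3 (1).
Tightest fit is bin 3 with 1 free.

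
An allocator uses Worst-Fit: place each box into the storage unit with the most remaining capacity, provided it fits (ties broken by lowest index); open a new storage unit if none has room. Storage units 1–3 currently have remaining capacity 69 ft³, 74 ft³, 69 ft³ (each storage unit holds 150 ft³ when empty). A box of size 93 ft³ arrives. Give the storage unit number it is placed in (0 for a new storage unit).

No storage unit has ≥ 93 ft³ free, so a new storage unit is opened.

0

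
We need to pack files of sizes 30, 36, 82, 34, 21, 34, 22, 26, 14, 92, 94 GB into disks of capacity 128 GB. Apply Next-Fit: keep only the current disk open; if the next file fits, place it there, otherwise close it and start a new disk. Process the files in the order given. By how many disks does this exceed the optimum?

Next-Fit: [30,36] [82,34] [21,34,22,26,14] [92] [94] → 5 disks.
Total size 485 GB; any packing needs at least ⌈485/128⌉ = 4 disks.
An optimal packing achieves that bound: [94,34] [92,36] [82,34] [30,26,22,21,14] → 4 disks.
Excess: 5 − 4 = 1.

1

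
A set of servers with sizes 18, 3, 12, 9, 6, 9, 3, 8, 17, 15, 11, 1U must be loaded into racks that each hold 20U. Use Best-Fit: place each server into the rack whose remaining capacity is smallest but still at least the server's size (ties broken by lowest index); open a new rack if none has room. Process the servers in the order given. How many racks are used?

rack 1: place 18U, 2U left
rack 2: place 3U, 17U left
rack 2: place 12U, 5U left
rack 3: place 9U, 11U left
rack 3: place 6U, 5U left
rack 4: place 9U, 11U left
rack 2: place 3U, 2U left
rack 4: place 8U, 3U left
rack 5: place 17U, 3U left
rack 6: place 15U, 5U left
rack 7: place 11U, 9U left
rack 1: place 1U, 1U left

7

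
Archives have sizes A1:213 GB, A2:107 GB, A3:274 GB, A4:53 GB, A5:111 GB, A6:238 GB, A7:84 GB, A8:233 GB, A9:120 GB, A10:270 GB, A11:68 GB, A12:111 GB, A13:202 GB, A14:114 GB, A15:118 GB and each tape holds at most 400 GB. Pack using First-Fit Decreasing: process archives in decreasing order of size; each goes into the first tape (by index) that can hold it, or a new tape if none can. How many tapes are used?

Sorted descending: 274, 270, 238, 233, 213, 202, 120, 118, 114, 111, 111, 107, 84, 68, 53.
Put 274 GB in tape 1; 126 GB remain.
Put 270 GB in tape 2; 130 GB remain.
Put 238 GB in tape 3; 162 GB remain.
Put 233 GB in tape 4; 167 GB remain.
Put 213 GB in tape 5; 187 GB remain.
Put 202 GB in tape 6; 198 GB remain.
Put 120 GB in tape 1; 6 GB remain.
Put 118 GB in tape 2; 12 GB remain.
Put 114 GB in tape 3; 48 GB remain.
Put 111 GB in tape 4; 56 GB remain.
Put 111 GB in tape 5; 76 GB remain.
Put 107 GB in tape 6; 91 GB remain.
Put 84 GB in tape 6; 7 GB remain.
Put 68 GB in tape 5; 8 GB remain.
Put 53 GB in tape 4; 3 GB remain.

6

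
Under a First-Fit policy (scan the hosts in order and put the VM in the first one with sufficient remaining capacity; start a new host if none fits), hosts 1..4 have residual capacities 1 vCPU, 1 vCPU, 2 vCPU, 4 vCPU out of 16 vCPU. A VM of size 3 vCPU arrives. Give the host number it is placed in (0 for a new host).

4

Hosts with room: host 4 (4 vCPU).
The first with room is host 4.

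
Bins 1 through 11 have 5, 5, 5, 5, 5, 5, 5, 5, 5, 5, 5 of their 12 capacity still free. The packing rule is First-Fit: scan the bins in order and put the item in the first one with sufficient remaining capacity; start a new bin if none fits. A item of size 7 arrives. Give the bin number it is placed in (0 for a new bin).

0

No bin has ≥ 7 free, so a new bin is opened.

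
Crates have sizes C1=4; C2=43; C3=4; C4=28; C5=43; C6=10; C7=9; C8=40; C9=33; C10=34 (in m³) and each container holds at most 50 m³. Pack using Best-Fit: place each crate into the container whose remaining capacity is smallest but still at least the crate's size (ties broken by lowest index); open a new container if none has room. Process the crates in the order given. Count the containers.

6

Put C1 (4 m³) in container 1; 46 m³ remain.
Put C2 (43 m³) in container 1; 3 m³ remain.
Put C3 (4 m³) in container 2; 46 m³ remain.
Put C4 (28 m³) in container 2; 18 m³ remain.
Put C5 (43 m³) in container 3; 7 m³ remain.
Put C6 (10 m³) in container 2; 8 m³ remain.
Put C7 (9 m³) in container 4; 41 m³ remain.
Put C8 (40 m³) in container 4; 1 m³ remain.
Put C9 (33 m³) in container 5; 17 m³ remain.
Put C10 (34 m³) in container 6; 16 m³ remain.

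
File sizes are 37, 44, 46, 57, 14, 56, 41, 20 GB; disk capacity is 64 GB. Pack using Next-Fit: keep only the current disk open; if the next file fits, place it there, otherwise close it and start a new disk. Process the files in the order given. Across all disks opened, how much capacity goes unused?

37 GB → disk 1 (remaining 27 GB)
44 GB → disk 2 (remaining 20 GB)
46 GB → disk 3 (remaining 18 GB)
57 GB → disk 4 (remaining 7 GB)
14 GB → disk 5 (remaining 50 GB)
56 GB → disk 6 (remaining 8 GB)
41 GB → disk 7 (remaining 23 GB)
20 GB → disk 7 (remaining 3 GB)
7 disks × 64 GB = 448 GB; used 315 GB; unused 133 GB.

133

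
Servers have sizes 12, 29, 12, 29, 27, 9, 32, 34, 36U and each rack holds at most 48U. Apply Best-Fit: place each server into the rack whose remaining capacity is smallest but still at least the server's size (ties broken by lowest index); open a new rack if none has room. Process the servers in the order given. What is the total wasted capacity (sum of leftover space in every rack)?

68

12U → rack 1 (remaining 36U)
29U → rack 1 (remaining 7U)
12U → rack 2 (remaining 36U)
29U → rack 2 (remaining 7U)
27U → rack 3 (remaining 21U)
9U → rack 3 (remaining 12U)
32U → rack 4 (remaining 16U)
34U → rack 5 (remaining 14U)
36U → rack 6 (remaining 12U)
6 racks × 48U = 288U; used 220U; unused 68U.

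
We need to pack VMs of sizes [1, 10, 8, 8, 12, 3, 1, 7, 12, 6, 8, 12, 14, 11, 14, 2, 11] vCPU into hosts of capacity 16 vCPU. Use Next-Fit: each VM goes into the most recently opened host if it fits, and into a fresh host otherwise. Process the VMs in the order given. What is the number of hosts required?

11

host 1: place 1 vCPU, 15 vCPU left
host 1: place 10 vCPU, 5 vCPU left
host 2: place 8 vCPU, 8 vCPU left
host 2: place 8 vCPU, 0 vCPU left
host 3: place 12 vCPU, 4 vCPU left
host 3: place 3 vCPU, 1 vCPU left
host 3: place 1 vCPU, 0 vCPU left
host 4: place 7 vCPU, 9 vCPU left
host 5: place 12 vCPU, 4 vCPU left
host 6: place 6 vCPU, 10 vCPU left
host 6: place 8 vCPU, 2 vCPU left
host 7: place 12 vCPU, 4 vCPU left
host 8: place 14 vCPU, 2 vCPU left
host 9: place 11 vCPU, 5 vCPU left
host 10: place 14 vCPU, 2 vCPU left
host 10: place 2 vCPU, 0 vCPU left
host 11: place 11 vCPU, 5 vCPU left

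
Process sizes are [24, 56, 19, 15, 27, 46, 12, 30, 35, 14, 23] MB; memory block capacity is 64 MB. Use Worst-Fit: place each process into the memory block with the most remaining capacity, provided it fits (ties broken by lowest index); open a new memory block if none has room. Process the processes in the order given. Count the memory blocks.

24 MB → memory block 1 (remaining 40 MB)
56 MB → memory block 2 (remaining 8 MB)
19 MB → memory block 1 (remaining 21 MB)
15 MB → memory block 1 (remaining 6 MB)
27 MB → memory block 3 (remaining 37 MB)
46 MB → memory block 4 (remaining 18 MB)
12 MB → memory block 3 (remaining 25 MB)
30 MB → memory block 5 (remaining 34 MB)
35 MB → memory block 6 (remaining 29 MB)
14 MB → memory block 5 (remaining 20 MB)
23 MB → memory block 6 (remaining 6 MB)

6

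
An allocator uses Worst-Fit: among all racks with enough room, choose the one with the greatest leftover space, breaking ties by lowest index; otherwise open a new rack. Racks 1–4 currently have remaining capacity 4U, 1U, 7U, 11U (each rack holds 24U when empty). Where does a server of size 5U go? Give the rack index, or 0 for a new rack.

4

Racks with room: rack 3 (7U), rack 4 (11U).
Most room is rack 4 with 11U free.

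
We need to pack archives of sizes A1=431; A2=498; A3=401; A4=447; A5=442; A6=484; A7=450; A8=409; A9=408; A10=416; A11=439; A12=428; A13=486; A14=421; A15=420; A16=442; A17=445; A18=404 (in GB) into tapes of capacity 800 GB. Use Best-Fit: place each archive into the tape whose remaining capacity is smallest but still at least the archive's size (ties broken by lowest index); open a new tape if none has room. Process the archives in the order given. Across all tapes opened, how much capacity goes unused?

6529

A1 (431 GB) → tape 1 (remaining 369 GB)
A2 (498 GB) → tape 2 (remaining 302 GB)
A3 (401 GB) → tape 3 (remaining 399 GB)
A4 (447 GB) → tape 4 (remaining 353 GB)
A5 (442 GB) → tape 5 (remaining 358 GB)
A6 (484 GB) → tape 6 (remaining 316 GB)
A7 (450 GB) → tape 7 (remaining 350 GB)
A8 (409 GB) → tape 8 (remaining 391 GB)
A9 (408 GB) → tape 9 (remaining 392 GB)
A10 (416 GB) → tape 10 (remaining 384 GB)
A11 (439 GB) → tape 11 (remaining 361 GB)
A12 (428 GB) → tape 12 (remaining 372 GB)
A13 (486 GB) → tape 13 (remaining 314 GB)
A14 (421 GB) → tape 14 (remaining 379 GB)
A15 (420 GB) → tape 15 (remaining 380 GB)
A16 (442 GB) → tape 16 (remaining 358 GB)
A17 (445 GB) → tape 17 (remaining 355 GB)
A18 (404 GB) → tape 18 (remaining 396 GB)
18 tapes × 800 GB = 14400 GB; used 7871 GB; unused 6529 GB.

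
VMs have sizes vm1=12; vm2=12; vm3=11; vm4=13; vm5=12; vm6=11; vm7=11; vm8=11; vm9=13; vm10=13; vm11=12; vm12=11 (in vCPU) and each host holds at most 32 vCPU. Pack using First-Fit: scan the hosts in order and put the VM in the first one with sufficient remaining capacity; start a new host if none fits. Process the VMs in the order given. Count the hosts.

6 hosts

vm1 (12 vCPU) → host 1 (remaining 20 vCPU)
vm2 (12 vCPU) → host 1 (remaining 8 vCPU)
vm3 (11 vCPU) → host 2 (remaining 21 vCPU)
vm4 (13 vCPU) → host 2 (remaining 8 vCPU)
vm5 (12 vCPU) → host 3 (remaining 20 vCPU)
vm6 (11 vCPU) → host 3 (remaining 9 vCPU)
vm7 (11 vCPU) → host 4 (remaining 21 vCPU)
vm8 (11 vCPU) → host 4 (remaining 10 vCPU)
vm9 (13 vCPU) → host 5 (remaining 19 vCPU)
vm10 (13 vCPU) → host 5 (remaining 6 vCPU)
vm11 (12 vCPU) → host 6 (remaining 20 vCPU)
vm12 (11 vCPU) → host 6 (remaining 9 vCPU)
Final hosts: [12,12] [11,13] [12,11] [11,11] [13,13] [12,11].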